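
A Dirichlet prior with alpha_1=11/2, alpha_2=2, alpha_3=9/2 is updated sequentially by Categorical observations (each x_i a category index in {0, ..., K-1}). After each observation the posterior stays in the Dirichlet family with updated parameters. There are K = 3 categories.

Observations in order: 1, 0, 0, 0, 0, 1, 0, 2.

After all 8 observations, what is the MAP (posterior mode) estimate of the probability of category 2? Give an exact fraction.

obs 1: x=1 → posterior Dirichlet(11/2, 3, 9/2)
obs 2: x=0 → posterior Dirichlet(13/2, 3, 9/2)
obs 3: x=0 → posterior Dirichlet(15/2, 3, 9/2)
obs 4: x=0 → posterior Dirichlet(17/2, 3, 9/2)
obs 5: x=0 → posterior Dirichlet(19/2, 3, 9/2)
obs 6: x=1 → posterior Dirichlet(19/2, 4, 9/2)
obs 7: x=0 → posterior Dirichlet(21/2, 4, 9/2)
obs 8: x=2 → posterior Dirichlet(21/2, 4, 11/2)

9/34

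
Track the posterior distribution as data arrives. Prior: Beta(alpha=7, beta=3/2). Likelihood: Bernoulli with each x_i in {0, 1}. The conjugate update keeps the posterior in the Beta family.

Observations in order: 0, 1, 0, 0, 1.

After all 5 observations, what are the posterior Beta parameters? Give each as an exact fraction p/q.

obs 1: x=0 → posterior Beta(7, 5/2)
obs 2: x=1 → posterior Beta(8, 5/2)
obs 3: x=0 → posterior Beta(8, 7/2)
obs 4: x=0 → posterior Beta(8, 9/2)
obs 5: x=1 → posterior Beta(9, 9/2)

alpha=9, beta=9/2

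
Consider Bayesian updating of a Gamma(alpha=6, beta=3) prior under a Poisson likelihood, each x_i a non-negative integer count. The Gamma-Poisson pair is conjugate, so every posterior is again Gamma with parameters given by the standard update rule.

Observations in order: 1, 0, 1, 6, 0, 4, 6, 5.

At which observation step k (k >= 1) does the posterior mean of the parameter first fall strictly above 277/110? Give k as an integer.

obs 1: x=1 → posterior Gamma(7, 4)
obs 2: x=0 → posterior Gamma(7, 5)
obs 3: x=1 → posterior Gamma(8, 6)
obs 4: x=6 → posterior Gamma(14, 7)
obs 5: x=0 → posterior Gamma(14, 8)
obs 6: x=4 → posterior Gamma(18, 9)
obs 7: x=6 → posterior Gamma(24, 10)
obs 8: x=5 → posterior Gamma(29, 11)

k = 8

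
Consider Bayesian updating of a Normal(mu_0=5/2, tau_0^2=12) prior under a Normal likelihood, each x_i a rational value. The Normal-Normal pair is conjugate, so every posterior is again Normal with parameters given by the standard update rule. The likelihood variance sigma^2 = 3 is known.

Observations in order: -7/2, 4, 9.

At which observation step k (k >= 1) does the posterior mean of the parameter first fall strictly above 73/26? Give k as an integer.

k = 3

obs 1: x=-7/2 → posterior Normal(-23/10, 12/5)
obs 2: x=4 → posterior Normal(1/2, 4/3)
obs 3: x=9 → posterior Normal(81/26, 12/13)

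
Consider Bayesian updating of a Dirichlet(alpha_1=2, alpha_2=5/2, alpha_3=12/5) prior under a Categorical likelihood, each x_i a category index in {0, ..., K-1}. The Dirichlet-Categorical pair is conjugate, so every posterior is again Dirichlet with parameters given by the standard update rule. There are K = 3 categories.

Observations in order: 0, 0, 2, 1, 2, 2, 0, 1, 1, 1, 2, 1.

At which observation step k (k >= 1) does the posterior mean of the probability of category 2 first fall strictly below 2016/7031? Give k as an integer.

k = 2

obs 1: x=0 → posterior Dirichlet(3, 5/2, 12/5)
obs 2: x=0 → posterior Dirichlet(4, 5/2, 12/5)
obs 3: x=2 → posterior Dirichlet(4, 5/2, 17/5)
obs 4: x=1 → posterior Dirichlet(4, 7/2, 17/5)
obs 5: x=2 → posterior Dirichlet(4, 7/2, 22/5)
obs 6: x=2 → posterior Dirichlet(4, 7/2, 27/5)
obs 7: x=0 → posterior Dirichlet(5, 7/2, 27/5)
obs 8: x=1 → posterior Dirichlet(5, 9/2, 27/5)
obs 9: x=1 → posterior Dirichlet(5, 11/2, 27/5)
obs 10: x=1 → posterior Dirichlet(5, 13/2, 27/5)
obs 11: x=2 → posterior Dirichlet(5, 13/2, 32/5)
obs 12: x=1 → posterior Dirichlet(5, 15/2, 32/5)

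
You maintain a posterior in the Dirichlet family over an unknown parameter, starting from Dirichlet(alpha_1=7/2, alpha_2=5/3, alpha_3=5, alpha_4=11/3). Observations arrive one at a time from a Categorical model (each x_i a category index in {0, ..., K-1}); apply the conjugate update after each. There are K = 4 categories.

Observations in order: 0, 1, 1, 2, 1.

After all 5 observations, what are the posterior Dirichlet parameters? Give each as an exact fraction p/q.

alpha_1=9/2, alpha_2=14/3, alpha_3=6, alpha_4=11/3

obs 1: x=0 → posterior Dirichlet(9/2, 5/3, 5, 11/3)
obs 2: x=1 → posterior Dirichlet(9/2, 8/3, 5, 11/3)
obs 3: x=1 → posterior Dirichlet(9/2, 11/3, 5, 11/3)
obs 4: x=2 → posterior Dirichlet(9/2, 11/3, 6, 11/3)
obs 5: x=1 → posterior Dirichlet(9/2, 14/3, 6, 11/3)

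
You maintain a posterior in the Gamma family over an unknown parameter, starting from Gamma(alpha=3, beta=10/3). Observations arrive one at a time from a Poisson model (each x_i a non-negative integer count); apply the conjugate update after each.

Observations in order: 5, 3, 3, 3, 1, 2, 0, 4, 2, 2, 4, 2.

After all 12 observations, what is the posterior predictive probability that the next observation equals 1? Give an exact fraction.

obs 1: x=5 → posterior Gamma(8, 13/3)
obs 2: x=3 → posterior Gamma(11, 16/3)
obs 3: x=3 → posterior Gamma(14, 19/3)
obs 4: x=3 → posterior Gamma(17, 22/3)
obs 5: x=1 → posterior Gamma(18, 25/3)
obs 6: x=2 → posterior Gamma(20, 28/3)
obs 7: x=0 → posterior Gamma(20, 31/3)
obs 8: x=4 → posterior Gamma(24, 34/3)
obs 9: x=2 → posterior Gamma(26, 37/3)
obs 10: x=2 → posterior Gamma(28, 40/3)
obs 11: x=4 → posterior Gamma(32, 43/3)
obs 12: x=2 → posterior Gamma(34, 46/3)

34863135908233549833297991618141052174232890968039030259712/143503601609868434285603076356671071740077383739246066639249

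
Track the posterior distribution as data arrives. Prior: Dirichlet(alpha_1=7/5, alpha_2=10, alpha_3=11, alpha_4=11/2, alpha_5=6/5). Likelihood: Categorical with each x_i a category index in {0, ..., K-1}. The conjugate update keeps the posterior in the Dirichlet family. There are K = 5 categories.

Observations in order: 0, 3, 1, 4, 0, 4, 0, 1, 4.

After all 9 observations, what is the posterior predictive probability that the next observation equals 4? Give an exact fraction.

obs 1: x=0 → posterior Dirichlet(12/5, 10, 11, 11/2, 6/5)
obs 2: x=3 → posterior Dirichlet(12/5, 10, 11, 13/2, 6/5)
obs 3: x=1 → posterior Dirichlet(12/5, 11, 11, 13/2, 6/5)
obs 4: x=4 → posterior Dirichlet(12/5, 11, 11, 13/2, 11/5)
obs 5: x=0 → posterior Dirichlet(17/5, 11, 11, 13/2, 11/5)
obs 6: x=4 → posterior Dirichlet(17/5, 11, 11, 13/2, 16/5)
obs 7: x=0 → posterior Dirichlet(22/5, 11, 11, 13/2, 16/5)
obs 8: x=1 → posterior Dirichlet(22/5, 12, 11, 13/2, 16/5)
obs 9: x=4 → posterior Dirichlet(22/5, 12, 11, 13/2, 21/5)

14/127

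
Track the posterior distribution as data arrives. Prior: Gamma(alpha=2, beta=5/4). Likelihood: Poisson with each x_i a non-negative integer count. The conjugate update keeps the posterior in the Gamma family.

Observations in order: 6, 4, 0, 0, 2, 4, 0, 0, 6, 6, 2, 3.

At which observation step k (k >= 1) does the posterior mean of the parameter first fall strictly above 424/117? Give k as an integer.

obs 1: x=6 → posterior Gamma(8, 9/4)
obs 2: x=4 → posterior Gamma(12, 13/4)
obs 3: x=0 → posterior Gamma(12, 17/4)
obs 4: x=0 → posterior Gamma(12, 21/4)
obs 5: x=2 → posterior Gamma(14, 25/4)
obs 6: x=4 → posterior Gamma(18, 29/4)
obs 7: x=0 → posterior Gamma(18, 33/4)
obs 8: x=0 → posterior Gamma(18, 37/4)
obs 9: x=6 → posterior Gamma(24, 41/4)
obs 10: x=6 → posterior Gamma(30, 45/4)
obs 11: x=2 → posterior Gamma(32, 49/4)
obs 12: x=3 → posterior Gamma(35, 53/4)

k = 2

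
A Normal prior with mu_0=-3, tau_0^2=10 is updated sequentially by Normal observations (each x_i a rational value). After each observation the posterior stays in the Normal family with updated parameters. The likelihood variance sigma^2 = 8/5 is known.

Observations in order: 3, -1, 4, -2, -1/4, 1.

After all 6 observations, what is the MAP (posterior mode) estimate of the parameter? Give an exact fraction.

61/88

obs 1: x=3 → posterior Normal(63/29, 40/29)
obs 2: x=-1 → posterior Normal(19/27, 20/27)
obs 3: x=4 → posterior Normal(138/79, 40/79)
obs 4: x=-2 → posterior Normal(11/13, 5/13)
obs 5: x=-1/4 → posterior Normal(109/172, 40/129)
obs 6: x=1 → posterior Normal(61/88, 20/77)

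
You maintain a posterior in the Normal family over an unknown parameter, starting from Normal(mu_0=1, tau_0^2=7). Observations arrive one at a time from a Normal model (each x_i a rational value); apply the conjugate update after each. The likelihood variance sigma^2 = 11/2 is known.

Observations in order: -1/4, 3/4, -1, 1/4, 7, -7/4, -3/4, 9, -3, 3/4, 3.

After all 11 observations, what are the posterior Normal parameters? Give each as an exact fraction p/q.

mu_0=69/55, tau_0^2=7/15

obs 1: x=-1/4 → posterior Normal(3/10, 77/25)
obs 2: x=3/4 → posterior Normal(6/13, 77/39)
obs 3: x=-1 → posterior Normal(4/53, 77/53)
obs 4: x=1/4 → posterior Normal(15/134, 77/67)
obs 5: x=7 → posterior Normal(211/162, 77/81)
obs 6: x=-7/4 → posterior Normal(81/95, 77/95)
obs 7: x=-3/4 → posterior Normal(141/218, 77/109)
obs 8: x=9 → posterior Normal(131/82, 77/123)
obs 9: x=-3 → posterior Normal(309/274, 77/137)
obs 10: x=3/4 → posterior Normal(165/151, 77/151)
obs 11: x=3 → posterior Normal(69/55, 7/15)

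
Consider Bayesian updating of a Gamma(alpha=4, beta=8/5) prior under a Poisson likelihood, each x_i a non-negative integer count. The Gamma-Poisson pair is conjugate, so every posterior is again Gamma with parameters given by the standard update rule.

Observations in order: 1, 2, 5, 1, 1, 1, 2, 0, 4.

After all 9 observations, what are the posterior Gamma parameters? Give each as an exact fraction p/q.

obs 1: x=1 → posterior Gamma(5, 13/5)
obs 2: x=2 → posterior Gamma(7, 18/5)
obs 3: x=5 → posterior Gamma(12, 23/5)
obs 4: x=1 → posterior Gamma(13, 28/5)
obs 5: x=1 → posterior Gamma(14, 33/5)
obs 6: x=1 → posterior Gamma(15, 38/5)
obs 7: x=2 → posterior Gamma(17, 43/5)
obs 8: x=0 → posterior Gamma(17, 48/5)
obs 9: x=4 → posterior Gamma(21, 53/5)

alpha=21, beta=53/5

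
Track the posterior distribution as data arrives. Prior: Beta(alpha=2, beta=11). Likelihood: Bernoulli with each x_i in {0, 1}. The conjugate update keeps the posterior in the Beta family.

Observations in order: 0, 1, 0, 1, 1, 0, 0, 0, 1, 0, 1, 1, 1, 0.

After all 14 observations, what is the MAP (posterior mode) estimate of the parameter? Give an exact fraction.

8/25

obs 1: x=0 → posterior Beta(2, 12)
obs 2: x=1 → posterior Beta(3, 12)
obs 3: x=0 → posterior Beta(3, 13)
obs 4: x=1 → posterior Beta(4, 13)
obs 5: x=1 → posterior Beta(5, 13)
obs 6: x=0 → posterior Beta(5, 14)
obs 7: x=0 → posterior Beta(5, 15)
obs 8: x=0 → posterior Beta(5, 16)
obs 9: x=1 → posterior Beta(6, 16)
obs 10: x=0 → posterior Beta(6, 17)
obs 11: x=1 → posterior Beta(7, 17)
obs 12: x=1 → posterior Beta(8, 17)
obs 13: x=1 → posterior Beta(9, 17)
obs 14: x=0 → posterior Beta(9, 18)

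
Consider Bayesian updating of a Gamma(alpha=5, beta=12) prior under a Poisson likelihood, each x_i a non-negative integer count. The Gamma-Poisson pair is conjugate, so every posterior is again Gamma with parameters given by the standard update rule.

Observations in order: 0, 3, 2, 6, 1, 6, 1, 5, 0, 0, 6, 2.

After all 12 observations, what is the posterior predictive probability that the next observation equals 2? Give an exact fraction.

obs 1: x=0 → posterior Gamma(5, 13)
obs 2: x=3 → posterior Gamma(8, 14)
obs 3: x=2 → posterior Gamma(10, 15)
obs 4: x=6 → posterior Gamma(16, 16)
obs 5: x=1 → posterior Gamma(17, 17)
obs 6: x=6 → posterior Gamma(23, 18)
obs 7: x=1 → posterior Gamma(24, 19)
obs 8: x=5 → posterior Gamma(29, 20)
obs 9: x=0 → posterior Gamma(29, 21)
obs 10: x=0 → posterior Gamma(29, 22)
obs 11: x=6 → posterior Gamma(35, 23)
obs 12: x=2 → posterior Gamma(37, 24)

821809710067326076538427340925446588358564631986307072/3308722450212110699485634768279851414263248443603515625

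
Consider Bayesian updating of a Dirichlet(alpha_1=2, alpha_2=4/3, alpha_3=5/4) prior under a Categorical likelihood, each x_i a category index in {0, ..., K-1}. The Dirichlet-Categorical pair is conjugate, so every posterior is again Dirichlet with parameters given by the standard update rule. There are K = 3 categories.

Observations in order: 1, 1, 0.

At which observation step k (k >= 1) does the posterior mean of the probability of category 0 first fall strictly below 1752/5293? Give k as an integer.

k = 2

obs 1: x=1 → posterior Dirichlet(2, 7/3, 5/4)
obs 2: x=1 → posterior Dirichlet(2, 10/3, 5/4)
obs 3: x=0 → posterior Dirichlet(3, 10/3, 5/4)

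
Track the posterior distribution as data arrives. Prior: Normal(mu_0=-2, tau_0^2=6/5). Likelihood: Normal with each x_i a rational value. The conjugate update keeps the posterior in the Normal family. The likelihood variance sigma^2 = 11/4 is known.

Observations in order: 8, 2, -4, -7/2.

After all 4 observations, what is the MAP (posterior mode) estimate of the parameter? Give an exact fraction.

-50/151

obs 1: x=8 → posterior Normal(82/79, 66/79)
obs 2: x=2 → posterior Normal(130/103, 66/103)
obs 3: x=-4 → posterior Normal(34/127, 66/127)
obs 4: x=-7/2 → posterior Normal(-50/151, 66/151)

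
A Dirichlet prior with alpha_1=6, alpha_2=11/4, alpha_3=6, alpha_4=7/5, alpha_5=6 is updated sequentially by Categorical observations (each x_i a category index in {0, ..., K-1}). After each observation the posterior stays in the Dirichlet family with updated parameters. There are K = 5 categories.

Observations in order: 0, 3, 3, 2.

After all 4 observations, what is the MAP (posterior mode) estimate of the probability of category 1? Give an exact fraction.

obs 1: x=0 → posterior Dirichlet(7, 11/4, 6, 7/5, 6)
obs 2: x=3 → posterior Dirichlet(7, 11/4, 6, 12/5, 6)
obs 3: x=3 → posterior Dirichlet(7, 11/4, 6, 17/5, 6)
obs 4: x=2 → posterior Dirichlet(7, 11/4, 7, 17/5, 6)

35/423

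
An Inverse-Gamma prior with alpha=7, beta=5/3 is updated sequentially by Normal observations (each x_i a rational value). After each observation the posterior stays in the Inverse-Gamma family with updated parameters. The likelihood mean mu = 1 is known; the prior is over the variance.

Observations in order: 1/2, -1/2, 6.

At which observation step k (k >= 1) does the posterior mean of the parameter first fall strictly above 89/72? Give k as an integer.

k = 3

obs 1: x=1/2 → posterior Inverse-Gamma(15/2, 43/24)
obs 2: x=-1/2 → posterior Inverse-Gamma(8, 35/12)
obs 3: x=6 → posterior Inverse-Gamma(17/2, 185/12)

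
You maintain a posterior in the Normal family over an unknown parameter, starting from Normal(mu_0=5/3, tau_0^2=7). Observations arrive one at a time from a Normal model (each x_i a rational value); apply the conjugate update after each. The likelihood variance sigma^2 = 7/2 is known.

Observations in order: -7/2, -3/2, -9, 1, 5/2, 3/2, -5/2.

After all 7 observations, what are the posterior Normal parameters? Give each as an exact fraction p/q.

mu_0=-64/45, tau_0^2=7/15

obs 1: x=-7/2 → posterior Normal(-16/9, 7/3)
obs 2: x=-3/2 → posterior Normal(-5/3, 7/5)
obs 3: x=-9 → posterior Normal(-79/21, 1)
obs 4: x=1 → posterior Normal(-73/27, 7/9)
obs 5: x=5/2 → posterior Normal(-58/33, 7/11)
obs 6: x=3/2 → posterior Normal(-49/39, 7/13)
obs 7: x=-5/2 → posterior Normal(-64/45, 7/15)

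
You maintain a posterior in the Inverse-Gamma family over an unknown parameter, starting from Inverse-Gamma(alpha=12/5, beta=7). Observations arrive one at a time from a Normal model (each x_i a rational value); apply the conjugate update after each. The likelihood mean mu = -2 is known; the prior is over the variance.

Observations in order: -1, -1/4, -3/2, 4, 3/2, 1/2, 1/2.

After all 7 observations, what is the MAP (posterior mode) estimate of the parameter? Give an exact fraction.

obs 1: x=-1 → posterior Inverse-Gamma(29/10, 15/2)
obs 2: x=-1/4 → posterior Inverse-Gamma(17/5, 289/32)
obs 3: x=-3/2 → posterior Inverse-Gamma(39/10, 293/32)
obs 4: x=4 → posterior Inverse-Gamma(22/5, 869/32)
obs 5: x=3/2 → posterior Inverse-Gamma(49/10, 1065/32)
obs 6: x=1/2 → posterior Inverse-Gamma(27/5, 1165/32)
obs 7: x=1/2 → posterior Inverse-Gamma(59/10, 1265/32)

275/48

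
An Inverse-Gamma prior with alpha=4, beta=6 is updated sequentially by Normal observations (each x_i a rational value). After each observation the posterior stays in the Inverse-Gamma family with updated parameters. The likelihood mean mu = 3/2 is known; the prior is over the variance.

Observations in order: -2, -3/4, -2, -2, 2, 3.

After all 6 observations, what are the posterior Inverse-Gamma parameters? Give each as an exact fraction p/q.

obs 1: x=-2 → posterior Inverse-Gamma(9/2, 97/8)
obs 2: x=-3/4 → posterior Inverse-Gamma(5, 469/32)
obs 3: x=-2 → posterior Inverse-Gamma(11/2, 665/32)
obs 4: x=-2 → posterior Inverse-Gamma(6, 861/32)
obs 5: x=2 → posterior Inverse-Gamma(13/2, 865/32)
obs 6: x=3 → posterior Inverse-Gamma(7, 901/32)

alpha=7, beta=901/32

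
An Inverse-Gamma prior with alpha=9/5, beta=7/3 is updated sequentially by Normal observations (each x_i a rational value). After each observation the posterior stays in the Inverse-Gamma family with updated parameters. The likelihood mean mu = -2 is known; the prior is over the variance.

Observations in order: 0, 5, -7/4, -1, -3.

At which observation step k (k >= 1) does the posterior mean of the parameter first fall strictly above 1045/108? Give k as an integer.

obs 1: x=0 → posterior Inverse-Gamma(23/10, 13/3)
obs 2: x=5 → posterior Inverse-Gamma(14/5, 173/6)
obs 3: x=-7/4 → posterior Inverse-Gamma(33/10, 2771/96)
obs 4: x=-1 → posterior Inverse-Gamma(19/5, 2819/96)
obs 5: x=-3 → posterior Inverse-Gamma(43/10, 2867/96)

k = 2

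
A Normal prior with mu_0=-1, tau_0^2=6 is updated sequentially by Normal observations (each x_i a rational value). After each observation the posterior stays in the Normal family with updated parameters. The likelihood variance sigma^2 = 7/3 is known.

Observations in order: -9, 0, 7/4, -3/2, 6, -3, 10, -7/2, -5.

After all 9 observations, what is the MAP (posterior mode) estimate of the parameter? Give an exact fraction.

-167/338

obs 1: x=-9 → posterior Normal(-169/25, 42/25)
obs 2: x=0 → posterior Normal(-169/43, 42/43)
obs 3: x=7/4 → posterior Normal(-275/122, 42/61)
obs 4: x=-3/2 → posterior Normal(-329/158, 42/79)
obs 5: x=6 → posterior Normal(-113/194, 42/97)
obs 6: x=-3 → posterior Normal(-221/230, 42/115)
obs 7: x=10 → posterior Normal(139/266, 6/19)
obs 8: x=-7/2 → posterior Normal(13/302, 42/151)
obs 9: x=-5 → posterior Normal(-167/338, 42/169)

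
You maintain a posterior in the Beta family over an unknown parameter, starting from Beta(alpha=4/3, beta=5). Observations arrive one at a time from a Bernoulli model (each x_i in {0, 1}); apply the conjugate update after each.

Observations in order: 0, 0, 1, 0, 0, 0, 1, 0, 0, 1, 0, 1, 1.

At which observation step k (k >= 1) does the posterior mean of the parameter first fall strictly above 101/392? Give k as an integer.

obs 1: x=0 → posterior Beta(4/3, 6)
obs 2: x=0 → posterior Beta(4/3, 7)
obs 3: x=1 → posterior Beta(7/3, 7)
obs 4: x=0 → posterior Beta(7/3, 8)
obs 5: x=0 → posterior Beta(7/3, 9)
obs 6: x=0 → posterior Beta(7/3, 10)
obs 7: x=1 → posterior Beta(10/3, 10)
obs 8: x=0 → posterior Beta(10/3, 11)
obs 9: x=0 → posterior Beta(10/3, 12)
obs 10: x=1 → posterior Beta(13/3, 12)
obs 11: x=0 → posterior Beta(13/3, 13)
obs 12: x=1 → posterior Beta(16/3, 13)
obs 13: x=1 → posterior Beta(19/3, 13)

k = 10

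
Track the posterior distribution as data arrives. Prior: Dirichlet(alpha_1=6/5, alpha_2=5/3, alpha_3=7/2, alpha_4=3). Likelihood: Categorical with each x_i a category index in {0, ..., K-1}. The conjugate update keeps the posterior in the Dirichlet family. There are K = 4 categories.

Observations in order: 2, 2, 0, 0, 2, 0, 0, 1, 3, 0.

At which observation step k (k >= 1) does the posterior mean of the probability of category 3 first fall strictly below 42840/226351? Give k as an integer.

obs 1: x=2 → posterior Dirichlet(6/5, 5/3, 9/2, 3)
obs 2: x=2 → posterior Dirichlet(6/5, 5/3, 11/2, 3)
obs 3: x=0 → posterior Dirichlet(11/5, 5/3, 11/2, 3)
obs 4: x=0 → posterior Dirichlet(16/5, 5/3, 11/2, 3)
obs 5: x=2 → posterior Dirichlet(16/5, 5/3, 13/2, 3)
obs 6: x=0 → posterior Dirichlet(21/5, 5/3, 13/2, 3)
obs 7: x=0 → posterior Dirichlet(26/5, 5/3, 13/2, 3)
obs 8: x=1 → posterior Dirichlet(26/5, 8/3, 13/2, 3)
obs 9: x=3 → posterior Dirichlet(26/5, 8/3, 13/2, 4)
obs 10: x=0 → posterior Dirichlet(31/5, 8/3, 13/2, 4)

k = 7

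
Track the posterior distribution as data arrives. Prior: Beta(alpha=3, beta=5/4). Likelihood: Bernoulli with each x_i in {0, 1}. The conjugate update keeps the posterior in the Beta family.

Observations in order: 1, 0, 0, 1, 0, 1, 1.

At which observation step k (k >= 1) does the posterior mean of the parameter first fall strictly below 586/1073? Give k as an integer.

obs 1: x=1 → posterior Beta(4, 5/4)
obs 2: x=0 → posterior Beta(4, 9/4)
obs 3: x=0 → posterior Beta(4, 13/4)
obs 4: x=1 → posterior Beta(5, 13/4)
obs 5: x=0 → posterior Beta(5, 17/4)
obs 6: x=1 → posterior Beta(6, 17/4)
obs 7: x=1 → posterior Beta(7, 17/4)

k = 5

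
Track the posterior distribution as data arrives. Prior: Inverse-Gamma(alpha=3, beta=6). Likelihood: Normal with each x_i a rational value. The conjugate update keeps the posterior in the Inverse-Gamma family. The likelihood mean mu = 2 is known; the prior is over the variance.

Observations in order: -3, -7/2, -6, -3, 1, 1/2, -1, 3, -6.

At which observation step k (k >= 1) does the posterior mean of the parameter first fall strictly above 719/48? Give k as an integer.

obs 1: x=-3 → posterior Inverse-Gamma(7/2, 37/2)
obs 2: x=-7/2 → posterior Inverse-Gamma(4, 269/8)
obs 3: x=-6 → posterior Inverse-Gamma(9/2, 525/8)
obs 4: x=-3 → posterior Inverse-Gamma(5, 625/8)
obs 5: x=1 → posterior Inverse-Gamma(11/2, 629/8)
obs 6: x=1/2 → posterior Inverse-Gamma(6, 319/4)
obs 7: x=-1 → posterior Inverse-Gamma(13/2, 337/4)
obs 8: x=3 → posterior Inverse-Gamma(7, 339/4)
obs 9: x=-6 → posterior Inverse-Gamma(15/2, 467/4)

k = 3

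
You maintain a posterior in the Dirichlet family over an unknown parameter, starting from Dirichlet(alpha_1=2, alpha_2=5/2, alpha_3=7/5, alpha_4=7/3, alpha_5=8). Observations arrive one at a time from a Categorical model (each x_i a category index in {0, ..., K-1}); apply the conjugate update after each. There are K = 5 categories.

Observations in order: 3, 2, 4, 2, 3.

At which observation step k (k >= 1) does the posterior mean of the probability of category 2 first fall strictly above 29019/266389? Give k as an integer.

k = 2

obs 1: x=3 → posterior Dirichlet(2, 5/2, 7/5, 10/3, 8)
obs 2: x=2 → posterior Dirichlet(2, 5/2, 12/5, 10/3, 8)
obs 3: x=4 → posterior Dirichlet(2, 5/2, 12/5, 10/3, 9)
obs 4: x=2 → posterior Dirichlet(2, 5/2, 17/5, 10/3, 9)
obs 5: x=3 → posterior Dirichlet(2, 5/2, 17/5, 13/3, 9)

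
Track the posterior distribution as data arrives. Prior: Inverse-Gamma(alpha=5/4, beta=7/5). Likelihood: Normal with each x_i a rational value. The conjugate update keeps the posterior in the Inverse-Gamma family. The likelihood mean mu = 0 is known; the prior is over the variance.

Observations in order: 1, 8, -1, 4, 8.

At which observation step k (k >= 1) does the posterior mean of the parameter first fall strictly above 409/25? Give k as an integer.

obs 1: x=1 → posterior Inverse-Gamma(7/4, 19/10)
obs 2: x=8 → posterior Inverse-Gamma(9/4, 339/10)
obs 3: x=-1 → posterior Inverse-Gamma(11/4, 172/5)
obs 4: x=4 → posterior Inverse-Gamma(13/4, 212/5)
obs 5: x=8 → posterior Inverse-Gamma(15/4, 372/5)

k = 2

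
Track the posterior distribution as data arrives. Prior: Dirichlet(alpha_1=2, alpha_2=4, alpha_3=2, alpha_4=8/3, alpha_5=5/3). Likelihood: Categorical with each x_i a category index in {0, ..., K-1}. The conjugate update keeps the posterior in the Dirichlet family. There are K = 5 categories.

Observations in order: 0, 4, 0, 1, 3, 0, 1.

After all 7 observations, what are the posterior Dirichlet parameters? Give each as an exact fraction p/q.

alpha_1=5, alpha_2=6, alpha_3=2, alpha_4=11/3, alpha_5=8/3

obs 1: x=0 → posterior Dirichlet(3, 4, 2, 8/3, 5/3)
obs 2: x=4 → posterior Dirichlet(3, 4, 2, 8/3, 8/3)
obs 3: x=0 → posterior Dirichlet(4, 4, 2, 8/3, 8/3)
obs 4: x=1 → posterior Dirichlet(4, 5, 2, 8/3, 8/3)
obs 5: x=3 → posterior Dirichlet(4, 5, 2, 11/3, 8/3)
obs 6: x=0 → posterior Dirichlet(5, 5, 2, 11/3, 8/3)
obs 7: x=1 → posterior Dirichlet(5, 6, 2, 11/3, 8/3)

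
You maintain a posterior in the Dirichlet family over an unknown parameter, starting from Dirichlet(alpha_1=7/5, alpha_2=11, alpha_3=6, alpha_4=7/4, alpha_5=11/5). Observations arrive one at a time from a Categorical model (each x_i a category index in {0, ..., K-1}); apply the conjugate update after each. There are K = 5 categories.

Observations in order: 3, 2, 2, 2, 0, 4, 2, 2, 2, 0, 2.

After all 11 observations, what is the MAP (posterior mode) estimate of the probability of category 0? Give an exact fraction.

obs 1: x=3 → posterior Dirichlet(7/5, 11, 6, 11/4, 11/5)
obs 2: x=2 → posterior Dirichlet(7/5, 11, 7, 11/4, 11/5)
obs 3: x=2 → posterior Dirichlet(7/5, 11, 8, 11/4, 11/5)
obs 4: x=2 → posterior Dirichlet(7/5, 11, 9, 11/4, 11/5)
obs 5: x=0 → posterior Dirichlet(12/5, 11, 9, 11/4, 11/5)
obs 6: x=4 → posterior Dirichlet(12/5, 11, 9, 11/4, 16/5)
obs 7: x=2 → posterior Dirichlet(12/5, 11, 10, 11/4, 16/5)
obs 8: x=2 → posterior Dirichlet(12/5, 11, 11, 11/4, 16/5)
obs 9: x=2 → posterior Dirichlet(12/5, 11, 12, 11/4, 16/5)
obs 10: x=0 → posterior Dirichlet(17/5, 11, 12, 11/4, 16/5)
obs 11: x=2 → posterior Dirichlet(17/5, 11, 13, 11/4, 16/5)

16/189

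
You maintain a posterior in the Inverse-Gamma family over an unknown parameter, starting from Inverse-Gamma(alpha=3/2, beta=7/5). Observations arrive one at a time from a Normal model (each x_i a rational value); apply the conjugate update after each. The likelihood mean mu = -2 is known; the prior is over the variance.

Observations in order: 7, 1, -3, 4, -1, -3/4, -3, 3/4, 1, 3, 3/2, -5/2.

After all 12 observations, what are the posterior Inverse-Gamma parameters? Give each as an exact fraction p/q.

obs 1: x=7 → posterior Inverse-Gamma(2, 419/10)
obs 2: x=1 → posterior Inverse-Gamma(5/2, 232/5)
obs 3: x=-3 → posterior Inverse-Gamma(3, 469/10)
obs 4: x=4 → posterior Inverse-Gamma(7/2, 649/10)
obs 5: x=-1 → posterior Inverse-Gamma(4, 327/5)
obs 6: x=-3/4 → posterior Inverse-Gamma(9/2, 10589/160)
obs 7: x=-3 → posterior Inverse-Gamma(5, 10669/160)
obs 8: x=3/4 → posterior Inverse-Gamma(11/2, 5637/80)
obs 9: x=1 → posterior Inverse-Gamma(6, 5997/80)
obs 10: x=3 → posterior Inverse-Gamma(13/2, 6997/80)
obs 11: x=3/2 → posterior Inverse-Gamma(7, 7487/80)
obs 12: x=-5/2 → posterior Inverse-Gamma(15/2, 7497/80)

alpha=15/2, beta=7497/80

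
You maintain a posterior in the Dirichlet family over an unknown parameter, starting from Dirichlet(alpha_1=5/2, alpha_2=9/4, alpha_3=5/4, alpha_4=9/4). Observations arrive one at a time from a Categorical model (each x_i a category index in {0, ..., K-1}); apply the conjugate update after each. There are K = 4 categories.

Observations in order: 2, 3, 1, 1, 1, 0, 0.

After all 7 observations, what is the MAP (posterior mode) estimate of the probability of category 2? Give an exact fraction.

obs 1: x=2 → posterior Dirichlet(5/2, 9/4, 9/4, 9/4)
obs 2: x=3 → posterior Dirichlet(5/2, 9/4, 9/4, 13/4)
obs 3: x=1 → posterior Dirichlet(5/2, 13/4, 9/4, 13/4)
obs 4: x=1 → posterior Dirichlet(5/2, 17/4, 9/4, 13/4)
obs 5: x=1 → posterior Dirichlet(5/2, 21/4, 9/4, 13/4)
obs 6: x=0 → posterior Dirichlet(7/2, 21/4, 9/4, 13/4)
obs 7: x=0 → posterior Dirichlet(9/2, 21/4, 9/4, 13/4)

1/9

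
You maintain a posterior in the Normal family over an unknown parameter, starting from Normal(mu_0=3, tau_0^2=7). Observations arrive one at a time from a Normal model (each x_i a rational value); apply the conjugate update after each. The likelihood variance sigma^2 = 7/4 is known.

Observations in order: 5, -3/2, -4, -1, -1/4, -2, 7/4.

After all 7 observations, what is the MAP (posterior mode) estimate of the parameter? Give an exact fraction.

obs 1: x=5 → posterior Normal(23/5, 7/5)
obs 2: x=-3/2 → posterior Normal(17/9, 7/9)
obs 3: x=-4 → posterior Normal(1/13, 7/13)
obs 4: x=-1 → posterior Normal(-3/17, 7/17)
obs 5: x=-1/4 → posterior Normal(-4/21, 1/3)
obs 6: x=-2 → posterior Normal(-12/25, 7/25)
obs 7: x=7/4 → posterior Normal(-5/29, 7/29)

-5/29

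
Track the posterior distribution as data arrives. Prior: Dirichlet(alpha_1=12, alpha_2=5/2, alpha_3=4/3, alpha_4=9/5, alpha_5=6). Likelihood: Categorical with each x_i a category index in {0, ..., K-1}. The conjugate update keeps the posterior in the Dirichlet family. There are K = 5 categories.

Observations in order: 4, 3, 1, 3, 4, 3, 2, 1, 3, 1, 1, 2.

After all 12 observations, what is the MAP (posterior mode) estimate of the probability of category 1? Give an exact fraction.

obs 1: x=4 → posterior Dirichlet(12, 5/2, 4/3, 9/5, 7)
obs 2: x=3 → posterior Dirichlet(12, 5/2, 4/3, 14/5, 7)
obs 3: x=1 → posterior Dirichlet(12, 7/2, 4/3, 14/5, 7)
obs 4: x=3 → posterior Dirichlet(12, 7/2, 4/3, 19/5, 7)
obs 5: x=4 → posterior Dirichlet(12, 7/2, 4/3, 19/5, 8)
obs 6: x=3 → posterior Dirichlet(12, 7/2, 4/3, 24/5, 8)
obs 7: x=2 → posterior Dirichlet(12, 7/2, 7/3, 24/5, 8)
obs 8: x=1 → posterior Dirichlet(12, 9/2, 7/3, 24/5, 8)
obs 9: x=3 → posterior Dirichlet(12, 9/2, 7/3, 29/5, 8)
obs 10: x=1 → posterior Dirichlet(12, 11/2, 7/3, 29/5, 8)
obs 11: x=1 → posterior Dirichlet(12, 13/2, 7/3, 29/5, 8)
obs 12: x=2 → posterior Dirichlet(12, 13/2, 10/3, 29/5, 8)

165/919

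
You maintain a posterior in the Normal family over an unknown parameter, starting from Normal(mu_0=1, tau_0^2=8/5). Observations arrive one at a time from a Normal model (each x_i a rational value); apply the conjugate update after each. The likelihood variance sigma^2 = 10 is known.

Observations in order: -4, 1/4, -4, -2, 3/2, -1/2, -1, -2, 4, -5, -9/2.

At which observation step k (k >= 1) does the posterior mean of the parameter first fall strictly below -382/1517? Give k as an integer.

k = 4

obs 1: x=-4 → posterior Normal(9/29, 40/29)
obs 2: x=1/4 → posterior Normal(10/33, 40/33)
obs 3: x=-4 → posterior Normal(-6/37, 40/37)
obs 4: x=-2 → posterior Normal(-14/41, 40/41)
obs 5: x=3/2 → posterior Normal(-8/45, 8/9)
obs 6: x=-1/2 → posterior Normal(-10/49, 40/49)
obs 7: x=-1 → posterior Normal(-14/53, 40/53)
obs 8: x=-2 → posterior Normal(-22/57, 40/57)
obs 9: x=4 → posterior Normal(-6/61, 40/61)
obs 10: x=-5 → posterior Normal(-2/5, 8/13)
obs 11: x=-9/2 → posterior Normal(-44/69, 40/69)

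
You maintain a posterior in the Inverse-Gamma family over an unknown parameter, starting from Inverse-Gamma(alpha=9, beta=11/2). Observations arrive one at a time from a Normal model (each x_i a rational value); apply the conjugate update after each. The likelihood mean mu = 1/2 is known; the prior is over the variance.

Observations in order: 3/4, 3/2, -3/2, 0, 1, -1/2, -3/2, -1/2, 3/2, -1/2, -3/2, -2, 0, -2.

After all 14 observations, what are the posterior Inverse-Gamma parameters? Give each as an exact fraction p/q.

obs 1: x=3/4 → posterior Inverse-Gamma(19/2, 177/32)
obs 2: x=3/2 → posterior Inverse-Gamma(10, 193/32)
obs 3: x=-3/2 → posterior Inverse-Gamma(21/2, 257/32)
obs 4: x=0 → posterior Inverse-Gamma(11, 261/32)
obs 5: x=1 → posterior Inverse-Gamma(23/2, 265/32)
obs 6: x=-1/2 → posterior Inverse-Gamma(12, 281/32)
obs 7: x=-3/2 → posterior Inverse-Gamma(25/2, 345/32)
obs 8: x=-1/2 → posterior Inverse-Gamma(13, 361/32)
obs 9: x=3/2 → posterior Inverse-Gamma(27/2, 377/32)
obs 10: x=-1/2 → posterior Inverse-Gamma(14, 393/32)
obs 11: x=-3/2 → posterior Inverse-Gamma(29/2, 457/32)
obs 12: x=-2 → posterior Inverse-Gamma(15, 557/32)
obs 13: x=0 → posterior Inverse-Gamma(31/2, 561/32)
obs 14: x=-2 → posterior Inverse-Gamma(16, 661/32)

alpha=16, beta=661/32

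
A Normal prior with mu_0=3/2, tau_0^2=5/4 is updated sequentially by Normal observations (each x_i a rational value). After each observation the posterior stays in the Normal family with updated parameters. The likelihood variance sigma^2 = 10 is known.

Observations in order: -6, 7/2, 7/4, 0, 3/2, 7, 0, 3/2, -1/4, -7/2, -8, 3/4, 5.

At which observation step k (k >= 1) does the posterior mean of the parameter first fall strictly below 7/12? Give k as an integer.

k = 11

obs 1: x=-6 → posterior Normal(2/3, 10/9)
obs 2: x=7/2 → posterior Normal(19/20, 1)
obs 3: x=7/4 → posterior Normal(45/44, 10/11)
obs 4: x=0 → posterior Normal(15/16, 5/6)
obs 5: x=3/2 → posterior Normal(51/52, 10/13)
obs 6: x=7 → posterior Normal(79/56, 5/7)
obs 7: x=0 → posterior Normal(79/60, 2/3)
obs 8: x=3/2 → posterior Normal(85/64, 5/8)
obs 9: x=-1/4 → posterior Normal(21/17, 10/17)
obs 10: x=-7/2 → posterior Normal(35/36, 5/9)
obs 11: x=-8 → posterior Normal(1/2, 10/19)
obs 12: x=3/4 → posterior Normal(41/80, 1/2)
obs 13: x=5 → posterior Normal(61/84, 10/21)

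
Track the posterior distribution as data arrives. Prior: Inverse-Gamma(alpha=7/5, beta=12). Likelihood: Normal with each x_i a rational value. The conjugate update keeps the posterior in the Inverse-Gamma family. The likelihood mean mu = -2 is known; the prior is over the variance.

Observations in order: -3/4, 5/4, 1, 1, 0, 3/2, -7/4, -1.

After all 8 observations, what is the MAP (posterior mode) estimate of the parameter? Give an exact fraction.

5715/1024

obs 1: x=-3/4 → posterior Inverse-Gamma(19/10, 409/32)
obs 2: x=5/4 → posterior Inverse-Gamma(12/5, 289/16)
obs 3: x=1 → posterior Inverse-Gamma(29/10, 361/16)
obs 4: x=1 → posterior Inverse-Gamma(17/5, 433/16)
obs 5: x=0 → posterior Inverse-Gamma(39/10, 465/16)
obs 6: x=3/2 → posterior Inverse-Gamma(22/5, 563/16)
obs 7: x=-7/4 → posterior Inverse-Gamma(49/10, 1127/32)
obs 8: x=-1 → posterior Inverse-Gamma(27/5, 1143/32)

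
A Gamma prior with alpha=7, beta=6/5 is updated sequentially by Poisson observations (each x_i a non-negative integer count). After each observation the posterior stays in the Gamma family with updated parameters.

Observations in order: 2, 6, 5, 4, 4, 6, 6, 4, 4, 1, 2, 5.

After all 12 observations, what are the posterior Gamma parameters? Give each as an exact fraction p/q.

obs 1: x=2 → posterior Gamma(9, 11/5)
obs 2: x=6 → posterior Gamma(15, 16/5)
obs 3: x=5 → posterior Gamma(20, 21/5)
obs 4: x=4 → posterior Gamma(24, 26/5)
obs 5: x=4 → posterior Gamma(28, 31/5)
obs 6: x=6 → posterior Gamma(34, 36/5)
obs 7: x=6 → posterior Gamma(40, 41/5)
obs 8: x=4 → posterior Gamma(44, 46/5)
obs 9: x=4 → posterior Gamma(48, 51/5)
obs 10: x=1 → posterior Gamma(49, 56/5)
obs 11: x=2 → posterior Gamma(51, 61/5)
obs 12: x=5 → posterior Gamma(56, 66/5)

alpha=56, beta=66/5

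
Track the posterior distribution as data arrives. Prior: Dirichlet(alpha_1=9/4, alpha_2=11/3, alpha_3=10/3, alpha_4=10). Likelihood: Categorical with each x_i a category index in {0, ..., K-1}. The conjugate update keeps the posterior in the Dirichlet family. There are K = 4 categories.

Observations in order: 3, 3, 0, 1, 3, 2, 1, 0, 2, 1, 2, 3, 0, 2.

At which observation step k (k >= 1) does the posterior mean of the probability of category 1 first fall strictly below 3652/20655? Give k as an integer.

obs 1: x=3 → posterior Dirichlet(9/4, 11/3, 10/3, 11)
obs 2: x=3 → posterior Dirichlet(9/4, 11/3, 10/3, 12)
obs 3: x=0 → posterior Dirichlet(13/4, 11/3, 10/3, 12)
obs 4: x=1 → posterior Dirichlet(13/4, 14/3, 10/3, 12)
obs 5: x=3 → posterior Dirichlet(13/4, 14/3, 10/3, 13)
obs 6: x=2 → posterior Dirichlet(13/4, 14/3, 13/3, 13)
obs 7: x=1 → posterior Dirichlet(13/4, 17/3, 13/3, 13)
obs 8: x=0 → posterior Dirichlet(17/4, 17/3, 13/3, 13)
obs 9: x=2 → posterior Dirichlet(17/4, 17/3, 16/3, 13)
obs 10: x=1 → posterior Dirichlet(17/4, 20/3, 16/3, 13)
obs 11: x=2 → posterior Dirichlet(17/4, 20/3, 19/3, 13)
obs 12: x=3 → posterior Dirichlet(17/4, 20/3, 19/3, 14)
obs 13: x=0 → posterior Dirichlet(21/4, 20/3, 19/3, 14)
obs 14: x=2 → posterior Dirichlet(21/4, 20/3, 22/3, 14)

k = 2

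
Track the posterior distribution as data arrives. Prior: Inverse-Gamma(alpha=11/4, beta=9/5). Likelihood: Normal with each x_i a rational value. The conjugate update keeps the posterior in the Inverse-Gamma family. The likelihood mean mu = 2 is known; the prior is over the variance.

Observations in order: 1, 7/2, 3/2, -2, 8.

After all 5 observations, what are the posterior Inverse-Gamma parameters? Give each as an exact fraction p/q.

obs 1: x=1 → posterior Inverse-Gamma(13/4, 23/10)
obs 2: x=7/2 → posterior Inverse-Gamma(15/4, 137/40)
obs 3: x=3/2 → posterior Inverse-Gamma(17/4, 71/20)
obs 4: x=-2 → posterior Inverse-Gamma(19/4, 231/20)
obs 5: x=8 → posterior Inverse-Gamma(21/4, 591/20)

alpha=21/4, beta=591/20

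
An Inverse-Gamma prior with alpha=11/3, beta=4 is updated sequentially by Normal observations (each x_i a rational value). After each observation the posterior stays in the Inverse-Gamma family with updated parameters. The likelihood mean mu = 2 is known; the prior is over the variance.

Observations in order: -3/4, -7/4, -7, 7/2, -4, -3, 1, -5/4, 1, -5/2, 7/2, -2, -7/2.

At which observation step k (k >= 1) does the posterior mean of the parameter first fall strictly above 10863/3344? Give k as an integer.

k = 2

obs 1: x=-3/4 → posterior Inverse-Gamma(25/6, 249/32)
obs 2: x=-7/4 → posterior Inverse-Gamma(14/3, 237/16)
obs 3: x=-7 → posterior Inverse-Gamma(31/6, 885/16)
obs 4: x=7/2 → posterior Inverse-Gamma(17/3, 903/16)
obs 5: x=-4 → posterior Inverse-Gamma(37/6, 1191/16)
obs 6: x=-3 → posterior Inverse-Gamma(20/3, 1391/16)
obs 7: x=1 → posterior Inverse-Gamma(43/6, 1399/16)
obs 8: x=-5/4 → posterior Inverse-Gamma(23/3, 2967/32)
obs 9: x=1 → posterior Inverse-Gamma(49/6, 2983/32)
obs 10: x=-5/2 → posterior Inverse-Gamma(26/3, 3307/32)
obs 11: x=7/2 → posterior Inverse-Gamma(55/6, 3343/32)
obs 12: x=-2 → posterior Inverse-Gamma(29/3, 3599/32)
obs 13: x=-7/2 → posterior Inverse-Gamma(61/6, 4083/32)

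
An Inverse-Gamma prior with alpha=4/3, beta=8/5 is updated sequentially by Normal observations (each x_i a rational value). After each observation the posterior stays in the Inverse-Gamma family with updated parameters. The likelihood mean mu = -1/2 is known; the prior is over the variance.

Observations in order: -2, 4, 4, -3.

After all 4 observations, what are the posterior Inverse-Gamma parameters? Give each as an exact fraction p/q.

alpha=10/3, beta=261/10

obs 1: x=-2 → posterior Inverse-Gamma(11/6, 109/40)
obs 2: x=4 → posterior Inverse-Gamma(7/3, 257/20)
obs 3: x=4 → posterior Inverse-Gamma(17/6, 919/40)
obs 4: x=-3 → posterior Inverse-Gamma(10/3, 261/10)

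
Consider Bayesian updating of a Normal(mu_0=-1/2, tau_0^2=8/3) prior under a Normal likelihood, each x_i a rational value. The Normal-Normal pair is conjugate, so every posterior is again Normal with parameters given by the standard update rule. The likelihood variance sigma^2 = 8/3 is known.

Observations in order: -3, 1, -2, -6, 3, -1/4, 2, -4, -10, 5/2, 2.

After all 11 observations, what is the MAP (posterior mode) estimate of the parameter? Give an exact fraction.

obs 1: x=-3 → posterior Normal(-7/4, 4/3)
obs 2: x=1 → posterior Normal(-5/6, 8/9)
obs 3: x=-2 → posterior Normal(-9/8, 2/3)
obs 4: x=-6 → posterior Normal(-21/10, 8/15)
obs 5: x=3 → posterior Normal(-5/4, 4/9)
obs 6: x=-1/4 → posterior Normal(-31/28, 8/21)
obs 7: x=2 → posterior Normal(-23/32, 1/3)
obs 8: x=-4 → posterior Normal(-13/12, 8/27)
obs 9: x=-10 → posterior Normal(-79/40, 4/15)
obs 10: x=5/2 → posterior Normal(-69/44, 8/33)
obs 11: x=2 → posterior Normal(-61/48, 2/9)

-61/48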